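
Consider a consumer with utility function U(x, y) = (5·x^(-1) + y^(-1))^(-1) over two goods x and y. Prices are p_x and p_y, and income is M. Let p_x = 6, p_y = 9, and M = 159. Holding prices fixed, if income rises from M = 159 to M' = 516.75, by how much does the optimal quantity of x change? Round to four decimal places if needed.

MU_x ∝ 5·x^(-2), MU_y ∝ y^(-2), so MRS = 5·(y/x)^(2) = p_x/p_y.
Solve for the ratio: y/x = [(1/5)·p_x/p_y]^(0.5).
Substitute y = (y/x)·x into the budget: x* = M/(p_x + p_y·(y/x)).
Numerically y/x = 0.365148, so x* = 159/(6 + 9·0.365148) = 17.1219.
At M' = 516.75: x* = 55.6463. Change: 55.6463 − 17.1219 = 38.5243.

Δx* = 38.5243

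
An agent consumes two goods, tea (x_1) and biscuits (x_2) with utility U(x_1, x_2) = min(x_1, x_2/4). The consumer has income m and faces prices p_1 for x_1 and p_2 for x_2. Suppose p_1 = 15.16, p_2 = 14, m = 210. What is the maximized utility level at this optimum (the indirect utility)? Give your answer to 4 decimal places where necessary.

Demand: x_1*(p_1,p_2,m) = m/(p_1 + 4·p_2), x_2* = 4·m/(p_1 + 4·p_2).
Here 15.16 + 4·14 = 71.16, giving x_1* = 2.9511 and x_2* = 11.8044.
Utility at the optimum: U(2.9511, 11.8044) = 2.9511.

V = 2.9511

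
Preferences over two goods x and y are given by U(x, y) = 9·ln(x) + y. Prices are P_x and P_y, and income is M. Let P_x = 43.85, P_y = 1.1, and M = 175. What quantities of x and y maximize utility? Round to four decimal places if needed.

MU_x = 9/x, MU_y = 1. Tangency: 9/x = P_x/P_y.
So x*(P_x,P_y) = 9·P_y/P_x, independent of income; and y* = (M − 9·P_y)/P_y.
At the given prices: x* = 9·1.1/43.85 = 0.2258, and y* = 150.0909.

x* = 0.2258, y* = 150.0909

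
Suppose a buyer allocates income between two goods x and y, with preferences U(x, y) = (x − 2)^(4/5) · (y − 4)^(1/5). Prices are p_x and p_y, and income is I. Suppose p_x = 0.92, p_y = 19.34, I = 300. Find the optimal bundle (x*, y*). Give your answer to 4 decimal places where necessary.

MRS = 4·(y−4)/(x−2). Tangency with p_x/p_y gives y−4 = (1/4)·(p_x/p_y)·(x−2).
Substituting into the budget: x* = 2 + 0.8·(I − 2·p_x − 4·p_y)/p_x, and y* = 4 + 0.2·(…)/p_y.
Discretionary income = 300 − 2·0.92 − 4·19.34 = 220.8; x* = 2 + 0.8·220.8/0.92 = 194; y* = 4 + 0.2·220.8/19.34 = 6.2834.

x* = 194, y* = 6.2834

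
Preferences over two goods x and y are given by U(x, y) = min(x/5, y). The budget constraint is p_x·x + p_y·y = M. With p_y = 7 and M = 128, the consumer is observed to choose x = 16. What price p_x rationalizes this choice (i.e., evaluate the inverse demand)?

With perfect complements, no substitution: consume in ratio x:y = 5:1.
Budget: p_x·x + p_y·(1/5)·x = M, so (5·p_x + p_y)·x = 5·M.
Demand: x*(p_x,p_y,M) = 5·M/(5·p_x + p_y), y* = M/(5·p_x + p_y).
Set x* = 16 in the demand function and solve for p_x: p_x = 6.6.

p_x = 6.6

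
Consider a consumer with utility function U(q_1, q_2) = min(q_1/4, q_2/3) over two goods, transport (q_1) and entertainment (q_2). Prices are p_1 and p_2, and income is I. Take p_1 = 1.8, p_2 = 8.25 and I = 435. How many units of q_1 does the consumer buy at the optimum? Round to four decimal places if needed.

Leontief preferences: the optimum is at the kink where q_1/4 = q_2/3, i.e. q_2 = (3/4)·q_1.
Budget: p_1·q_1 + p_2·(3/4)·q_1 = I, so (4·p_1 + 3·p_2)·q_1 = 4·I.
Demand: q_1*(p_1,p_2,I) = 4·I/(4·p_1 + 3·p_2), q_2* = 3·I/(4·p_1 + 3·p_2).
Here 4·1.8 + 3·8.25 = 31.95, giving q_1* = 54.4601.

q_1* = 54.4601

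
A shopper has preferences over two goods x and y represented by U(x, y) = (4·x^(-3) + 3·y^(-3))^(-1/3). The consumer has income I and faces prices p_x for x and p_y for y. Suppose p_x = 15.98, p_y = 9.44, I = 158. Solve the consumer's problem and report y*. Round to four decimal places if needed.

y* = 6.4505

From the CES first-order condition, (4/3)·(y/x)^(4) = p_x/p_y.
Hence y/x = ((3/4)·p_x/p_y)^(1/(4)), i.e. raised to the 0.25 power.
With the ratio pinned down, the budget gives x* = I/(p_x + p_y·(y/x)) and y* = (y/x)·x*.
Numerically y/x = 1.061491, so x* = 158/(15.98 + 9.44·1.061491) = 6.0768 and y* = 1.061491·6.0768 = 6.4505.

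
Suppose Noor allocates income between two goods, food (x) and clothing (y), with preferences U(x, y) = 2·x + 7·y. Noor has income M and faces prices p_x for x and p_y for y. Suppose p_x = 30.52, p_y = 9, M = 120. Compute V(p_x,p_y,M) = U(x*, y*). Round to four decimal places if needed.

Linear utility — the consumer picks whichever good has higher MU/price: 2/30.52 = 0.0655 vs 7/9 = 0.7778.
y gives more utility per dollar, so spend all income on y: y* = M/p_y, x* = 0.
Numerically: x* = 0, y* = 13.3333.
Utility at the optimum: U(0, 13.3333) = 93.3333.

V = 93.3333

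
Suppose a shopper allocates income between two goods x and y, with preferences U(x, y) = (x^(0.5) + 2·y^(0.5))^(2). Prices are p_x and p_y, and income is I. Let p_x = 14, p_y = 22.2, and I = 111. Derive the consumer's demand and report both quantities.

MRS = MU_x/MU_y = (1/2)·(y/x)^(0.5). Set equal to p_x/p_y.
Hence y/x = (2·p_x/p_y)^(1/(0.5)), i.e. raised to the 2 power.
Substitute y = (y/x)·x into the budget: x* = I/(p_x + p_y·(y/x)).
Numerically y/x = 1.59078, so x* = 111/(14 + 22.2·1.59078) = 2.2508 and y* = 1.59078·2.2508 = 3.5806.

x* = 2.2508, y* = 3.5806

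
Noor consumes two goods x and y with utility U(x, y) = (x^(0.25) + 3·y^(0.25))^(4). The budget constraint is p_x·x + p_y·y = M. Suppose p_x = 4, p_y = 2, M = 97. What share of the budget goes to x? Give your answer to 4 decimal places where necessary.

MU_x ∝ x^(-0.75), MU_y ∝ 3·y^(-0.75), so MRS = (1/3)·(y/x)^(0.75) = p_x/p_y.
Hence y/x = (3·p_x/p_y)^(1/(0.75)), i.e. raised to the 4/3 power.
Substitute y = (y/x)·x into the budget: x* = M/(p_x + p_y·(y/x)).
Numerically y/x = 10.902724, so x* = 97/(4 + 2·10.902724) = 3.7589 and y* = 10.902724·3.7589 = 40.9822.
Expenditure on x: 4·3.7589 = 15.0356; share = 0.155.

share on x = 0.155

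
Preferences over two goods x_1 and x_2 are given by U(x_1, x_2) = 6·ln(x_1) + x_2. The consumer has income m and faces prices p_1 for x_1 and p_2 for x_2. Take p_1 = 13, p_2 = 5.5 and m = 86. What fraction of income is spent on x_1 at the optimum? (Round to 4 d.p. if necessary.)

So x_1*(p_1,p_2) = 6·p_2/p_1, independent of income; and x_2* = (m − 6·p_2)/p_2.
At the given prices: x_1* = 6·5.5/13 = 2.5385, and x_2* = 9.6364.
Expenditure on x_1: 13·2.5385 = 33; share = 0.3837.

share on x_1 = 0.3837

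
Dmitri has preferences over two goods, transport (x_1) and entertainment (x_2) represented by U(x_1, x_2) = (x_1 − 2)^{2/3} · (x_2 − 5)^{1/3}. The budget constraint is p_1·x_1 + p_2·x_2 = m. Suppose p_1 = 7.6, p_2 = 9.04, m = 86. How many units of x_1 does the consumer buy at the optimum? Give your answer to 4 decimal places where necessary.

x_1* = 4.2456

MRS = 2·(x_2−5)/(x_1−2). Tangency with p_1/p_2 gives x_2−5 = (1/2)·(p_1/p_2)·(x_1−2).
After buying the subsistence bundle (2, 5), a share 2/3 of the remaining income goes to x_1: x_1* = 2 + 2/3·(m − 2p_1 − 5p_2)/p_1.
Discretionary income = 86 − 2·7.6 − 5·9.04 = 25.6; x_1* = 2 + 2/3·25.6/7.6 = 4.2456.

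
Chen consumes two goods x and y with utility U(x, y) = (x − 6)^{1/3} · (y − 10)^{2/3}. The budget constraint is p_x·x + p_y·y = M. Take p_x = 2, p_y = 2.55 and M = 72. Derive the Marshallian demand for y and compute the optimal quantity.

y* = 19.0196

Discretionary income = 72 − 6·2 − 10·2.55 = 34.5; y* = 10 + 2/3·34.5/2.55 = 19.0196.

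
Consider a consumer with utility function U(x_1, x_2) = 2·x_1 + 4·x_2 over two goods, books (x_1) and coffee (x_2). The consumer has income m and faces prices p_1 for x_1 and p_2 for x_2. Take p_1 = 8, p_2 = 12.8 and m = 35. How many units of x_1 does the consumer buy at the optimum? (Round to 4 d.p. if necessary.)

x_1* = 0

x_2 gives more utility per dollar, so spend all income on x_2: x_2* = m/p_2, x_1* = 0.
Numerically: x_1* = 0, x_2* = 2.7344.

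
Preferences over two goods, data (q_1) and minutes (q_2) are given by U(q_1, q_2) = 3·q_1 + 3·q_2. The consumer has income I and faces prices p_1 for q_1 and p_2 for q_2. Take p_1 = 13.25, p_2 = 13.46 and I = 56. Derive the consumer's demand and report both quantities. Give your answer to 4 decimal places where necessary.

q_1* = 4.2264, q_2* = 0

Linear utility — the consumer picks whichever good has higher MU/price: 3/13.25 = 0.2264 vs 3/13.46 = 0.2229.
q_1 gives more utility per dollar, so spend all income on q_1: q_1* = I/p_1, q_2* = 0.
Numerically: q_1* = 4.2264, q_2* = 0.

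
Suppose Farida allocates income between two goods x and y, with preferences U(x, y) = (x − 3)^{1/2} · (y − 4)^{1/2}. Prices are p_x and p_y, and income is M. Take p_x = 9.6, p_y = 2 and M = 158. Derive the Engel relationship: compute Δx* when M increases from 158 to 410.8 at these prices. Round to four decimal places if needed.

MRS = (y−4)/(x−3). Tangency with p_x/p_y gives y−4 = (p_x/p_y)·(x−3).
Substituting into the budget: x* = 3 + 0.5·(M − 3·p_x − 4·p_y)/p_x, and y* = 4 + 0.5·(…)/p_y.
Discretionary income = 158 − 3·9.6 − 4·2 = 121.2; x* = 3 + 0.5·121.2/9.6 = 9.3125.
At M' = 410.8: x* = 22.4792. Change: 22.4792 − 9.3125 = 13.1667.

Δx* = 13.1667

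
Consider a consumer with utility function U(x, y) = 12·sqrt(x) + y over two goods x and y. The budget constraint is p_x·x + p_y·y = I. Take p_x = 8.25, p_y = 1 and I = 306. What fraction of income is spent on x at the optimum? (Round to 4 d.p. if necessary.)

share on x = 0.0143

MU_x = 6/√x, MU_y = 1. Tangency: 6/√x = p_x/p_y.
Thus x* = (6·p_y/p_x)² — independent of I — with the rest of income spent on y.
Plugging in: x* = (6·1/8.25)² = 0.5289, y* = 301.6364.
Expenditure on x: 8.25·0.5289 = 4.3636; share = 0.0143.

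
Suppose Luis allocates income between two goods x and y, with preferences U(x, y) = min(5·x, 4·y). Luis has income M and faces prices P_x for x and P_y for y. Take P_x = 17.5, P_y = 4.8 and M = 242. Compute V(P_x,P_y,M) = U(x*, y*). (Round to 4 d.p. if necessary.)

V = 51.4894

With perfect complements, no substitution: consume in ratio x:y = 4:5.
Budget: P_x·x + P_y·(5/4)·x = M, so (4·P_x + 5·P_y)·x = 4·M.
Demand: x*(P_x,P_y,M) = 4·M/(4·P_x + 5·P_y), y* = 5·M/(4·P_x + 5·P_y).
Here 4·17.5 + 5·4.8 = 94, giving x* = 10.2979 and y* = 12.8723.
Utility at the optimum: U(10.2979, 12.8723) = 51.4894.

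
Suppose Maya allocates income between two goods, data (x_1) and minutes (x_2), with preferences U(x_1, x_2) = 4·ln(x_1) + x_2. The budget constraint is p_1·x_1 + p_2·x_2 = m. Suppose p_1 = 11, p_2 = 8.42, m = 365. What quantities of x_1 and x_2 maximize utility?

x_1* = 3.0618, x_2* = 39.3492

MU_x_1 = 4/x_1, MU_x_2 = 1. Tangency: 4/x_1 = p_1/p_2.
So x_1*(p_1,p_2) = 4·p_2/p_1, independent of income; and x_2* = (m − 4·p_2)/p_2.
At the given prices: x_1* = 4·8.42/11 = 3.0618, and x_2* = 39.3492.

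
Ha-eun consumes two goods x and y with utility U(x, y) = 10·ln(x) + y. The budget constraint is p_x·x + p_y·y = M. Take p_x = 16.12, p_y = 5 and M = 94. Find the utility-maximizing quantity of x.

x* = 3.1017

MU_x = 10/x, MU_y = 1. Tangency: 10/x = p_x/p_y.
So x*(p_x,p_y) = 10·p_y/p_x, independent of income; and y* = (M − 10·p_y)/p_y.
At the given prices: x* = 10·5/16.12 = 3.1017.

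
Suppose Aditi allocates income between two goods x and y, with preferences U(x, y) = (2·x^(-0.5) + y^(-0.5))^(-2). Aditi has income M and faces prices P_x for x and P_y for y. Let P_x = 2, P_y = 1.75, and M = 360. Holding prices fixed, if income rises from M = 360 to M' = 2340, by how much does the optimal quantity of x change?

From the CES first-order condition, 2·(y/x)^(1.5) = P_x/P_y.
Solve for the ratio: y/x = [(1/2)·P_x/P_y]^(2/3).
With the ratio pinned down, the budget gives x* = M/(P_x + P_y·(y/x)) and y* = (y/x)·x*.
Numerically y/x = 0.688612, so x* = 360/(2 + 1.75·0.688612) = 112.322.
At M' = 2340: x* = 730.093. Change: 730.093 − 112.322 = 617.771.

Δx* = 617.771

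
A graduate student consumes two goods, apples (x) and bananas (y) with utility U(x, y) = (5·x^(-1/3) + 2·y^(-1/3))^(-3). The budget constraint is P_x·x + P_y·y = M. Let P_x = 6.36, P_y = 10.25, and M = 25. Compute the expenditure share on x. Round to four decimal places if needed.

MRS = MU_x/MU_y = (5/2)·(y/x)^(4/3). Set equal to P_x/P_y.
Solve for the ratio: y/x = [(2/5)·P_x/P_y]^(0.75).
Substitute y = (y/x)·x into the budget: x* = M/(P_x + P_y·(y/x)).
Numerically y/x = 0.351637, so x* = 25/(6.36 + 10.25·0.351637) = 2.509 and y* = 0.351637·2.509 = 0.8822.
Expenditure on x: 6.36·2.509 = 15.957; share = 0.6383.

share on x = 0.6383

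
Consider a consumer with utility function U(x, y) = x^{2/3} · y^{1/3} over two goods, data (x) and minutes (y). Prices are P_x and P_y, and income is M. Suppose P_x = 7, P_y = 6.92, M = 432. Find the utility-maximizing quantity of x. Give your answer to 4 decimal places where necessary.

x* = 41.1429

MU_x/MU_y = (2/3·y)/(1/3·x); tangency sets this equal to P_x/P_y.
Rearranging, P_y·y = (1/2)·P_x·x. Substituting into the budget gives P_x·x·(1 + (1/2)) = M.
Demand: x*(P_x,P_y,M) = 2/3·M/P_x and y* = 1/3·M/P_y.
At P_x=7, P_y=6.92, M=432: x* = 2/3·432/7 = 41.1429.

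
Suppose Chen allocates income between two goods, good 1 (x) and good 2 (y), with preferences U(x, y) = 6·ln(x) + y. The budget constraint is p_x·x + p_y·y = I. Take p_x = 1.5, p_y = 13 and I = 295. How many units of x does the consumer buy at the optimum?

MU_x = 6/x, MU_y = 1. Tangency: 6/x = p_x/p_y.
So x*(p_x,p_y) = 6·p_y/p_x, independent of income; and y* = (I − 6·p_y)/p_y.
At the given prices: x* = 6·13/1.5 = 52.

x* = 52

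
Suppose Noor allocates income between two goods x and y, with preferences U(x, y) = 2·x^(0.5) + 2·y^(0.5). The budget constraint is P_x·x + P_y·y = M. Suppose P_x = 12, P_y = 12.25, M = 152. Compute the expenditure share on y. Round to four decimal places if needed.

share on y = 0.4948

From the CES first-order condition, (y/x)^(0.5) = P_x/P_y.
Hence y/x = (P_x/P_y)^(1/(0.5)), i.e. raised to the 2 power.
With the ratio pinned down, the budget gives x* = M/(P_x + P_y·(y/x)) and y* = (y/x)·x*.
Numerically y/x = 0.9596, so x* = 152/(12 + 12.25·0.9596) = 6.3986 and y* = 0.9596·6.3986 = 6.1401.
Expenditure on y: 12.25·6.1401 = 75.2165; share = 0.4948.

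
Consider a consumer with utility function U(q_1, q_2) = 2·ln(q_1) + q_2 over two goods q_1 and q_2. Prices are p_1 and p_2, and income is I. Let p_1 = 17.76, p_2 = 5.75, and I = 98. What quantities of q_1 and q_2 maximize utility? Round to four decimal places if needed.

q_1* = 0.6475, q_2* = 15.0435

So q_1*(p_1,p_2) = 2·p_2/p_1, independent of income; and q_2* = (I − 2·p_2)/p_2.
At the given prices: q_1* = 2·5.75/17.76 = 0.6475, and q_2* = 15.0435.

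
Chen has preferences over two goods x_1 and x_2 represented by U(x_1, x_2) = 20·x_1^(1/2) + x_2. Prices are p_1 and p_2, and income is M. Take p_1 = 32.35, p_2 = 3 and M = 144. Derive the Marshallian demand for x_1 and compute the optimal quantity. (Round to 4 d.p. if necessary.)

x_1* = 0.86

MU_x_1 = 10/√x_1, MU_x_2 = 1. Tangency: 10/√x_1 = p_1/p_2.
Solve: √x_1 = 10·p_2/p_1, so x_1*(p_1,p_2) = (10·p_2/p_1)², and x_2* = (M − p_1·x_1*)/p_2.
Plugging in: x_1* = (10·3/32.35)² = 0.86.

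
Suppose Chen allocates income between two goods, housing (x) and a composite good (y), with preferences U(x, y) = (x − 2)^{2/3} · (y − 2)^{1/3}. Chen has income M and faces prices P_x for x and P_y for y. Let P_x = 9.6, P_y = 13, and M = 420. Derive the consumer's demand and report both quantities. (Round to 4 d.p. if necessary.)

x* = 28.0278, y* = 11.6103

Let x' = x−2, y' = y−2. MRS = 2·y'/x' = P_x/P_y.
After buying the subsistence bundle (2, 2), a share 2/3 of the remaining income goes to x: x* = 2 + 2/3·(M − 2P_x − 2P_y)/P_x.
Discretionary income = 420 − 2·9.6 − 2·13 = 374.8; x* = 2 + 2/3·374.8/9.6 = 28.0278; y* = 2 + 1/3·374.8/13 = 11.6103.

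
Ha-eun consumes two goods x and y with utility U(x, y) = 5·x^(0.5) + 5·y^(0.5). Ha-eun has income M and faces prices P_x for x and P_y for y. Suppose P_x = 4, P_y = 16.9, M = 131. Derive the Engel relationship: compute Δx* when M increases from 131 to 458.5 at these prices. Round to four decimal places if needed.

MRS = MU_x/MU_y = (y/x)^(0.5). Set equal to P_x/P_y.
Hence y/x = (P_x/P_y)^(1/(0.5)), i.e. raised to the 2 power.
Substitute y = (y/x)·x into the budget: x* = M/(P_x + P_y·(y/x)).
Numerically y/x = 0.05602, so x* = 131/(4 + 16.9·0.05602) = 26.4821.
At M' = 458.5: x* = 92.6872. Change: 92.6872 − 26.4821 = 66.2051.

Δx* = 66.2051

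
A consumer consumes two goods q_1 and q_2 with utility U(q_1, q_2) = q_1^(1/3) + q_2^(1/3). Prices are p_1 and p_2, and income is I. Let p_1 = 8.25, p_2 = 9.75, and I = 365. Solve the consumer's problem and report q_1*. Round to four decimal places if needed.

MRS = MU_q_1/MU_q_2 = (q_2/q_1)^(2/3). Set equal to p_1/p_2.
Solve for the ratio: q_2/q_1 = [p_1/p_2]^(1.5).
With the ratio pinned down, the budget gives q_1* = I/(p_1 + p_2·(q_2/q_1)) and q_2* = (q_2/q_1)·q_1*.
Numerically q_2/q_1 = 0.778348, so q_1* = 365/(8.25 + 9.75·0.778348) = 23.0445.

q_1* = 23.0445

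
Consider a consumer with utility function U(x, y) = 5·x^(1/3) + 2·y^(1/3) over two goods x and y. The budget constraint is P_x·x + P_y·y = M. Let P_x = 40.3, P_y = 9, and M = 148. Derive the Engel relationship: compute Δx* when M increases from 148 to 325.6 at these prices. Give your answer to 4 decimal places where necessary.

Δx* = 2.8704

MU_x ∝ 5·x^(-2/3), MU_y ∝ 2·y^(-2/3), so MRS = (5/2)·(y/x)^(2/3) = P_x/P_y.
Hence y/x = ((2/5)·P_x/P_y)^(1/(2/3)), i.e. raised to the 1.5 power.
Substitute y = (y/x)·x into the budget: x* = M/(P_x + P_y·(y/x)).
Numerically y/x = 2.397087, so x* = 148/(40.3 + 9·2.397087) = 2.392.
At M' = 325.6: x* = 5.2623. Change: 5.2623 − 2.392 = 2.8704.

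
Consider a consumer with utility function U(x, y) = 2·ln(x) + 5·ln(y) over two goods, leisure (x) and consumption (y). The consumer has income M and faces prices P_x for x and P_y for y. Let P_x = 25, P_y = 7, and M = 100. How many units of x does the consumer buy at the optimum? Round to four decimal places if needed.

x* = 1.1429

MU_x/MU_y = (2·y)/(5·x); tangency sets this equal to P_x/P_y.
So 2·P_y·y = 5·P_x·x; combined with the budget, a share 2/7 of income goes to x.
Demand: x*(P_x,P_y,M) = 2/7·M/P_x and y* = 5/7·M/P_y.
At P_x=25, P_y=7, M=100: x* = 2/7·100/25 = 1.1429.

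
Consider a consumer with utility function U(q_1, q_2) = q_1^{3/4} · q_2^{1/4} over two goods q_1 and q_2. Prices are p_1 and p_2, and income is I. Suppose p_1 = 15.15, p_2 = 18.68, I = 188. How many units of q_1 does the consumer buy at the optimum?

MU_q_1/MU_q_2 = (0.75·q_2)/(0.25·q_1); tangency sets this equal to p_1/p_2.
So 0.75·p_2·q_2 = 0.25·p_1·q_1; combined with the budget, a share 0.75 of income goes to q_1.
Demand: q_1*(p_1,p_2,I) = 0.75·I/p_1 and q_2* = 0.25·I/p_2.
At p_1=15.15, p_2=18.68, I=188: q_1* = 0.75·188/15.15 = 9.3069.

q_1* = 9.3069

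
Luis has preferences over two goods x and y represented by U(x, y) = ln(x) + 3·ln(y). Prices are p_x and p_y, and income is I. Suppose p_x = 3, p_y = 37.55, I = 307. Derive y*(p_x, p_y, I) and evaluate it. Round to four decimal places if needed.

y* = 6.1318

The MRS is (1/3)·y/x. Set MRS = p_x/p_y.
So p_y·y = 3·p_x·x; combined with the budget, a share 0.25 of income goes to x.
Demand: x*(p_x,p_y,I) = 0.25·I/p_x and y* = 0.75·I/p_y.
At p_x=3, p_y=37.55, I=307: y* = 0.75·307/37.55 = 6.1318.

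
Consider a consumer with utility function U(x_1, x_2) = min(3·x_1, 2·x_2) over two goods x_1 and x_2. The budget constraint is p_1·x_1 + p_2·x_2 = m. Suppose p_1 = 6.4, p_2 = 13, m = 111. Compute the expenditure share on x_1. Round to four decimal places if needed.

Here 2·6.4 + 3·13 = 51.8, giving x_1* = 4.2857 and x_2* = 6.4286.
Expenditure on x_1: 6.4·4.2857 = 27.4286; share = 0.2471.

share on x_1 = 0.2471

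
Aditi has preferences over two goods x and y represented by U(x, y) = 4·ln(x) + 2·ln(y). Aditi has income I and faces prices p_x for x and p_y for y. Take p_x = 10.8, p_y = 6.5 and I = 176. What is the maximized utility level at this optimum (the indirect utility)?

Tangency: MRS = 2·y/x = p_x/p_y.
So 4·p_y·y = 2·p_x·x; combined with the budget, a share 2/3 of income goes to x.
Demand: x*(p_x,p_y,I) = 2/3·I/p_x and y* = 1/3·I/p_y.
At p_x=10.8, p_y=6.5, I=176: x* = 2/3·176/10.8 = 10.8642, y* = 9.0256.
Utility at the optimum: U(10.8642, 9.0256) = 13.942.

V = 13.942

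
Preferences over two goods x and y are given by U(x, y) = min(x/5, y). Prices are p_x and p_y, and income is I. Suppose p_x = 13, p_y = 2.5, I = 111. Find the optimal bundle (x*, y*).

x* = 8.2222, y* = 1.6444

With perfect complements, no substitution: consume in ratio x:y = 5:1.
Budget: p_x·x + p_y·(1/5)·x = I, so (5·p_x + p_y)·x = 5·I.
Demand: x*(p_x,p_y,I) = 5·I/(5·p_x + p_y), y* = I/(5·p_x + p_y).
Here 5·13 + 2.5 = 67.5, giving x* = 8.2222 and y* = 1.6444.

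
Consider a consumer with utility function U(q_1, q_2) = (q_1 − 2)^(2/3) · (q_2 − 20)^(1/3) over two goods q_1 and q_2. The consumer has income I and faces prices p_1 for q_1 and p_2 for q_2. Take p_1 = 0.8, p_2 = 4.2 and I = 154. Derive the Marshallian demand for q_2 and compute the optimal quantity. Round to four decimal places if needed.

Let q_1' = q_1−2, q_2' = q_2−20. MRS = 2·q_2'/q_1' = p_1/p_2.
After buying the subsistence bundle (2, 20), a share 2/3 of the remaining income goes to q_1: q_1* = 2 + 2/3·(I − 2p_1 − 20p_2)/p_1.
Discretionary income = 154 − 2·0.8 − 20·4.2 = 68.4; q_2* = 20 + 1/3·68.4/4.2 = 25.4286.

q_2* = 25.4286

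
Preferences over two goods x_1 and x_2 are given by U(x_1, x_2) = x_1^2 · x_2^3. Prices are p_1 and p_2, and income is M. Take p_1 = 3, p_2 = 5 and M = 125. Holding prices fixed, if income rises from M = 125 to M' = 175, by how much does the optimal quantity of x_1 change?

MU_x_1/MU_x_2 = (2·x_2)/(3·x_1); tangency sets this equal to p_1/p_2.
So 2·p_2·x_2 = 3·p_1·x_1; combined with the budget, a share 0.4 of income goes to x_1.
Demand: x_1*(p_1,p_2,M) = 0.4·M/p_1 and x_2* = 0.6·M/p_2.
At p_1=3, p_2=5, M=125: x_1* = 0.4·125/3 = 16.6667.
At M' = 175: x_1* = 23.3333. Change: 23.3333 − 16.6667 = 6.6667.

Δx_1* = 6.6667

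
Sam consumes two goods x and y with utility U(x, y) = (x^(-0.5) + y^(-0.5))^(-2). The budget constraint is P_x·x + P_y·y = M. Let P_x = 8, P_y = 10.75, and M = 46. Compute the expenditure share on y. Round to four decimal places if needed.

MRS = MU_x/MU_y = (y/x)^(1.5). Set equal to P_x/P_y.
Solve for the ratio: y/x = [P_x/P_y]^(2/3).
With the ratio pinned down, the budget gives x* = M/(P_x + P_y·(y/x)) and y* = (y/x)·x*.
Numerically y/x = 0.82121, so x* = 46/(8 + 10.75·0.82121) = 2.7335 and y* = 0.82121·2.7335 = 2.2448.
Expenditure on y: 10.75·2.2448 = 24.1317; share = 0.5246.

share on y = 0.5246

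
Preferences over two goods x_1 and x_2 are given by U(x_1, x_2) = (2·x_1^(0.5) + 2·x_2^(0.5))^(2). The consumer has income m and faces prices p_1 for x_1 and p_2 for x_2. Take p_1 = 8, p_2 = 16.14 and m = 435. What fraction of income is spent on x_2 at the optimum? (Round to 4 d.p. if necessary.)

MU_x_1 ∝ 2·x_1^(-0.5), MU_x_2 ∝ 2·x_2^(-0.5), so MRS = (x_2/x_1)^(0.5) = p_1/p_2.
Hence x_2/x_1 = (p_1/p_2)^(1/(0.5)), i.e. raised to the 2 power.
With the ratio pinned down, the budget gives x_1* = m/(p_1 + p_2·(x_2/x_1)) and x_2* = (x_2/x_1)·x_1*.
Numerically x_2/x_1 = 0.245682, so x_1* = 435/(8 + 16.14·0.245682) = 36.3551 and x_2* = 0.245682·36.3551 = 8.9318.
Expenditure on x_2: 16.14·8.9318 = 144.1591; share = 0.3314.

share on x_2 = 0.3314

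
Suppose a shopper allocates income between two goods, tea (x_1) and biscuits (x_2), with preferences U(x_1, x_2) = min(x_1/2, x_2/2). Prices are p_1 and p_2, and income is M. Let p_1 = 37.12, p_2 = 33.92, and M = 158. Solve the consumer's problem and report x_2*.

Leontief preferences: the optimum is at the kink where x_1/2 = x_2/2, i.e. x_2 = x_1.
Budget: p_1·x_1 + p_2·x_1 = M, so (2·p_1 + 2·p_2)·x_1 = 2·M.
Demand: x_1*(p_1,p_2,M) = 2·M/(2·p_1 + 2·p_2), x_2* = 2·M/(2·p_1 + 2·p_2).
Here 2·37.12 + 2·33.92 = 142.08, giving x_2* = 2.2241.

x_2* = 2.2241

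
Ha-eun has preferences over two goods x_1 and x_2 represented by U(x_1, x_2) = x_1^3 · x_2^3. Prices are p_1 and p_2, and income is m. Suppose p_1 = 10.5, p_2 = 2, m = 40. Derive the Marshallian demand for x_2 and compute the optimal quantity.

x_2* = 10

The MRS is x_2/x_1. Set MRS = p_1/p_2.
So 3·p_2·x_2 = 3·p_1·x_1; combined with the budget, a share 0.5 of income goes to x_1.
Demand: x_1*(p_1,p_2,m) = 0.5·m/p_1 and x_2* = 0.5·m/p_2.
At p_1=10.5, p_2=2, m=40: x_2* = 0.5·40/2 = 10.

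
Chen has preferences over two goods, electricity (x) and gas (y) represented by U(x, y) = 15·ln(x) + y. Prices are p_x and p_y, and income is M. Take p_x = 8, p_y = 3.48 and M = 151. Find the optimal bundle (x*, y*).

So x*(p_x,p_y) = 15·p_y/p_x, independent of income; and y* = (M − 15·p_y)/p_y.
At the given prices: x* = 15·3.48/8 = 6.525, and y* = 28.3908.

x* = 6.525, y* = 28.3908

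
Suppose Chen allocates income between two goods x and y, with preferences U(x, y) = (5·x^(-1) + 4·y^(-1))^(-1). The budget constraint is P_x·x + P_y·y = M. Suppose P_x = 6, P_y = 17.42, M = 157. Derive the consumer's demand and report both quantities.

Numerically y/x = 0.524924, so x* = 157/(6 + 17.42·0.524924) = 10.367 and y* = 0.524924·10.367 = 5.4419.

x* = 10.367, y* = 5.4419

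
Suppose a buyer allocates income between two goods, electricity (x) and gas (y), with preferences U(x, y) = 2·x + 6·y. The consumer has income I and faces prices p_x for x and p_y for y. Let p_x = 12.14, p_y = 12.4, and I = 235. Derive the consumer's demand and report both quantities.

Linear utility — the consumer picks whichever good has higher MU/price: 2/12.14 = 0.1647 vs 6/12.4 = 0.4839.
y gives more utility per dollar, so spend all income on y: y* = I/p_y, x* = 0.
Numerically: x* = 0, y* = 18.9516.

x* = 0, y* = 18.9516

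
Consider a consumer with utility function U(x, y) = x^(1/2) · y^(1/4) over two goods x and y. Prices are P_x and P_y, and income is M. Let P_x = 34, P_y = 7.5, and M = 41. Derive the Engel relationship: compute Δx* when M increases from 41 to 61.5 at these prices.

Demand: x*(P_x,P_y,M) = 2/3·M/P_x and y* = 1/3·M/P_y.
At P_x=34, P_y=7.5, M=41: x* = 2/3·41/34 = 0.8039.
At M' = 61.5: x* = 1.2059. Change: 1.2059 − 0.8039 = 0.402.

Δx* = 0.402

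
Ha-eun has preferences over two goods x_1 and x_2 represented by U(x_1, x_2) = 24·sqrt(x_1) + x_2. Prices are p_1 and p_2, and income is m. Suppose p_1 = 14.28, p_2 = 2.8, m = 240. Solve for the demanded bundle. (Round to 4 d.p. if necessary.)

MU_x_1 = 12/√x_1, MU_x_2 = 1. Tangency: 12/√x_1 = p_1/p_2.
Thus x_1* = (12·p_2/p_1)² — independent of m — with the rest of income spent on x_2.
Plugging in: x_1* = (12·2.8/14.28)² = 5.5363, x_2* = 57.479.

x_1* = 5.5363, x_2* = 57.479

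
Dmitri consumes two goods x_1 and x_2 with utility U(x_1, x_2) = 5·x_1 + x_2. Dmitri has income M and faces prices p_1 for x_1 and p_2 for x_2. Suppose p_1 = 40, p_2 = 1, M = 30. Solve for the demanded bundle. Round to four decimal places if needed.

x_1* = 0, x_2* = 30

Linear utility — the consumer picks whichever good has higher MU/price: 5/40 = 0.125 vs 1/1 = 1.
x_2 gives more utility per dollar, so spend all income on x_2: x_2* = M/p_2, x_1* = 0.
Numerically: x_1* = 0, x_2* = 30.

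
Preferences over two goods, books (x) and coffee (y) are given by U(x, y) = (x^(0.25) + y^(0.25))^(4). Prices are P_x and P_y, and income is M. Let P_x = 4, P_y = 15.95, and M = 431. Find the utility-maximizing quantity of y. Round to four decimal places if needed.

MRS = MU_x/MU_y = (y/x)^(0.75). Set equal to P_x/P_y.
Solve for the ratio: y/x = [P_x/P_y]^(4/3).
Substitute y = (y/x)·x into the budget: x* = M/(P_x + P_y·(y/x)).
Numerically y/x = 0.158149, so x* = 431/(4 + 15.95·0.158149) = 66.0792 and y* = 0.158149·66.0792 = 10.4503.

y* = 10.4503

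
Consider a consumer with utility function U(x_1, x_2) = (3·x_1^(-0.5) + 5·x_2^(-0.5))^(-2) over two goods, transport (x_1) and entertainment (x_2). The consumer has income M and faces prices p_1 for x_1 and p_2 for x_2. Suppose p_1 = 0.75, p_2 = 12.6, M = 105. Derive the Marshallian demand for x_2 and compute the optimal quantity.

x_2* = 6.5218

From the CES first-order condition, (3/5)·(x_2/x_1)^(1.5) = p_1/p_2.
Solve for the ratio: x_2/x_1 = [(5/3)·p_1/p_2]^(2/3).
Substitute x_2 = (x_2/x_1)·x_1 into the budget: x_1* = M/(p_1 + p_2·(x_2/x_1)).
Numerically x_2/x_1 = 0.214302, so x_1* = 105/(0.75 + 12.6·0.214302) = 30.433 and x_2* = 0.214302·30.433 = 6.5218.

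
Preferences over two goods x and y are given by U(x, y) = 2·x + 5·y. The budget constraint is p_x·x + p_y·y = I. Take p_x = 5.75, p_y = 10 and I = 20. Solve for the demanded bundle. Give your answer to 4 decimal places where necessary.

y gives more utility per dollar, so spend all income on y: y* = I/p_y, x* = 0.
Numerically: x* = 0, y* = 2.

x* = 0, y* = 2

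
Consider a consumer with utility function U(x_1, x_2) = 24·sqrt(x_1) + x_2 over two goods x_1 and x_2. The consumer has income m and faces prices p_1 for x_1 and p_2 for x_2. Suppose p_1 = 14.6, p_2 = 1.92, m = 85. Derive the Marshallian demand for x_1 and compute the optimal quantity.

x_1* = 2.4903

Utility is quasi-linear in x_2; the FOC for x_1 is 12/√x_1 = p_1/p_2.
Thus x_1* = (12·p_2/p_1)² — independent of m — with the rest of income spent on x_2.
Plugging in: x_1* = (12·1.92/14.6)² = 2.4903.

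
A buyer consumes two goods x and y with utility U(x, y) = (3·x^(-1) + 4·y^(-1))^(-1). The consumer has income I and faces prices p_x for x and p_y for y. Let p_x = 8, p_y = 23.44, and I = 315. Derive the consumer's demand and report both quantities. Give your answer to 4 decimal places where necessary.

x* = 13.2285, y* = 8.9237

Numerically y/x = 0.674583, so x* = 315/(8 + 23.44·0.674583) = 13.2285 and y* = 0.674583·13.2285 = 8.9237.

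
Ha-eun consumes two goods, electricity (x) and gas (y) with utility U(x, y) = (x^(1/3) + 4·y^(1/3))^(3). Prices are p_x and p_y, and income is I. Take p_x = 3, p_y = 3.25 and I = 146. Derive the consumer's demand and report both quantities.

From the CES first-order condition, (1/4)·(y/x)^(2/3) = p_x/p_y.
Solve for the ratio: y/x = [4·p_x/p_y]^(1.5).
With the ratio pinned down, the budget gives x* = I/(p_x + p_y·(y/x)) and y* = (y/x)·x*.
Numerically y/x = 7.094909, so x* = 146/(3 + 3.25·7.094909) = 5.6028 and y* = 7.094909·5.6028 = 39.7513.

x* = 5.6028, y* = 39.7513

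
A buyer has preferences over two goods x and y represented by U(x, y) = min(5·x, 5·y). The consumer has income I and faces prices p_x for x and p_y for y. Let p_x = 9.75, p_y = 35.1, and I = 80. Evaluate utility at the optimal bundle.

With perfect complements, no substitution: consume in ratio x:y = 5:5.
Budget: p_x·x + p_y·x = I, so (5·p_x + 5·p_y)·x = 5·I.
Demand: x*(p_x,p_y,I) = 5·I/(5·p_x + 5·p_y), y* = 5·I/(5·p_x + 5·p_y).
Here 5·9.75 + 5·35.1 = 224.25, giving x* = 1.7837 and y* = 1.7837.
Utility at the optimum: U(1.7837, 1.7837) = 8.9186.

V = 8.9186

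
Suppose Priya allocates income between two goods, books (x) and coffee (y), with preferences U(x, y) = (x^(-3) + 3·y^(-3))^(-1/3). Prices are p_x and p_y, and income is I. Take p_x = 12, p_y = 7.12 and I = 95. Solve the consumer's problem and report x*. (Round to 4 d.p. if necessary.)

MRS = MU_x/MU_y = (1/3)·(y/x)^(4). Set equal to p_x/p_y.
Solve for the ratio: y/x = [3·p_x/p_y]^(0.25).
With the ratio pinned down, the budget gives x* = I/(p_x + p_y·(y/x)) and y* = (y/x)·x*.
Numerically y/x = 1.499532, so x* = 95/(12 + 7.12·1.499532) = 4.1893.

x* = 4.1893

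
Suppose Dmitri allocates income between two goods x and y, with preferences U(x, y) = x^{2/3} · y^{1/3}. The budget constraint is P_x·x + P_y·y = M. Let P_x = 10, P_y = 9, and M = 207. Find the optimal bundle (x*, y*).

x* = 13.8, y* = 7.6667

Demand: x*(P_x,P_y,M) = 2/3·M/P_x and y* = 1/3·M/P_y.
At P_x=10, P_y=9, M=207: x* = 2/3·207/10 = 13.8, y* = 7.6667.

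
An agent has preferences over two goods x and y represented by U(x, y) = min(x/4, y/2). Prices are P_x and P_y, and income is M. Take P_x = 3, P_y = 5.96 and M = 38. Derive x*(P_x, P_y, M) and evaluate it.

x* = 6.3545

With perfect complements, no substitution: consume in ratio x:y = 4:2.
Budget: P_x·x + P_y·(1/2)·x = M, so (4·P_x + 2·P_y)·x = 4·M.
Demand: x*(P_x,P_y,M) = 4·M/(4·P_x + 2·P_y), y* = 2·M/(4·P_x + 2·P_y).
Here 4·3 + 2·5.96 = 23.92, giving x* = 6.3545.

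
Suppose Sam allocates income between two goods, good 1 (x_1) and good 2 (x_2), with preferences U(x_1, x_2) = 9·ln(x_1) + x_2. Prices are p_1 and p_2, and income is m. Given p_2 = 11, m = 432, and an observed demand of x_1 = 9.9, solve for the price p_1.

Set MRS = p_1/p_2: (9/x_1)/1 = p_1/p_2.
So x_1*(p_1,p_2) = 9·p_2/p_1, independent of income; and x_2* = (m − 9·p_2)/p_2.
Set x_1* = 9.9 in the demand function and solve for p_1: p_1 = 10.

p_1 = 10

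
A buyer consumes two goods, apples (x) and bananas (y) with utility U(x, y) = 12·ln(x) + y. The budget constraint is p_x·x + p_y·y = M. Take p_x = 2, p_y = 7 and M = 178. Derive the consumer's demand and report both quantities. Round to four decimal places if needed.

x* = 42, y* = 13.4286

MU_x = 12/x, MU_y = 1. Tangency: 12/x = p_x/p_y.
So x*(p_x,p_y) = 12·p_y/p_x, independent of income; and y* = (M − 12·p_y)/p_y.
At the given prices: x* = 12·7/2 = 42, and y* = 13.4286.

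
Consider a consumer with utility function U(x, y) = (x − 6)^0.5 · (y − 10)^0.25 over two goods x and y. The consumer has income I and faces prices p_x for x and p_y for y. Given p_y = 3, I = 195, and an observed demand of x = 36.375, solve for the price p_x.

This is Cobb-Douglas in (x−6, y−10): tangency gives 0.5·p_y·(y−10) = 0.25·p_x·(x−6).
Substituting into the budget: x* = 6 + 2/3·(I − 6·p_x − 10·p_y)/p_x, and y* = 10 + 1/3·(…)/p_y.
Set x* = 36.375 in the demand function and solve for p_x: p_x = 3.2.

p_x = 3.2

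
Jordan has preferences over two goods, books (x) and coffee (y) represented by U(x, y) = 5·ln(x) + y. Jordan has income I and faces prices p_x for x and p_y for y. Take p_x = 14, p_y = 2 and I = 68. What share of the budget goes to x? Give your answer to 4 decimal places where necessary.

share on x = 0.1471

Set MRS = p_x/p_y: (5/x)/1 = p_x/p_y.
So x*(p_x,p_y) = 5·p_y/p_x, independent of income; and y* = (I − 5·p_y)/p_y.
At the given prices: x* = 5·2/14 = 0.7143, and y* = 29.
Expenditure on x: 14·0.7143 = 10; share = 0.1471.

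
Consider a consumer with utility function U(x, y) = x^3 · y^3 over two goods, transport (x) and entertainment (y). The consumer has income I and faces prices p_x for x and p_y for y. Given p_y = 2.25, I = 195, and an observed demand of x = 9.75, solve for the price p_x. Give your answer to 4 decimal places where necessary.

Tangency: MRS = y/x = p_x/p_y.
Rearranging, p_y·y = p_x·x. Substituting into the budget gives p_x·x·(1 + 1) = I.
Demand: x*(p_x,p_y,I) = 0.5·I/p_x and y* = 0.5·I/p_y.
Set x* = 9.75 in the demand function and solve for p_x: p_x = 10.

p_x = 10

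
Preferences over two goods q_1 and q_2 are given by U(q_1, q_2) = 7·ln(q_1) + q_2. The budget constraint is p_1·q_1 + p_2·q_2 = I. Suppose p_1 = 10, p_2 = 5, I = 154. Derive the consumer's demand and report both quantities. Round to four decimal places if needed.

So q_1*(p_1,p_2) = 7·p_2/p_1, independent of income; and q_2* = (I − 7·p_2)/p_2.
At the given prices: q_1* = 7·5/10 = 3.5, and q_2* = 23.8.

q_1* = 3.5, q_2* = 23.8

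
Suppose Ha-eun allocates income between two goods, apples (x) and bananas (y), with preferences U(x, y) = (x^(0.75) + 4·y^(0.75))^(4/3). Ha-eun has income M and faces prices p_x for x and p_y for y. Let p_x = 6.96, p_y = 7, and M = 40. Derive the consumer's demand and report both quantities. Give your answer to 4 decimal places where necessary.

x* = 0.0227, y* = 5.6917

Substitute y = (y/x)·x into the budget: x* = M/(p_x + p_y·(y/x)).
Numerically y/x = 250.198536, so x* = 40/(6.96 + 7·250.198536) = 0.0227 and y* = 250.198536·0.0227 = 5.6917.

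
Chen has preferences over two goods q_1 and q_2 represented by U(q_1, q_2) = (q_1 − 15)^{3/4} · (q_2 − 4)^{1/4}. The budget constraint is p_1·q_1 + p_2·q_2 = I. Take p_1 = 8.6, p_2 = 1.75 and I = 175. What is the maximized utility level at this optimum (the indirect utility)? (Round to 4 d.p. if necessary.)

V = 3.8478

Let q_1' = q_1−15, q_2' = q_2−4. MRS = 3·q_2'/q_1' = p_1/p_2.
After buying the subsistence bundle (15, 4), a share 0.75 of the remaining income goes to q_1: q_1* = 15 + 0.75·(I − 15p_1 − 4p_2)/p_1.
Discretionary income = 175 − 15·8.6 − 4·1.75 = 39; q_1* = 15 + 0.75·39/8.6 = 18.4012; q_2* = 4 + 0.25·39/1.75 = 9.5714.
Utility at the optimum: U(18.4012, 9.5714) = 3.8478.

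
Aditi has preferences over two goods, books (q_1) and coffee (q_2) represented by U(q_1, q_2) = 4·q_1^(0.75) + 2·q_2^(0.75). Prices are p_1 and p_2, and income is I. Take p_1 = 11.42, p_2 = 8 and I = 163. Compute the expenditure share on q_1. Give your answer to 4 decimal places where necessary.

share on q_1 = 0.8462

MU_q_1 ∝ 4·q_1^(-0.25), MU_q_2 ∝ 2·q_2^(-0.25), so MRS = 2·(q_2/q_1)^(0.25) = p_1/p_2.
Solve for the ratio: q_2/q_1 = [(1/2)·p_1/p_2]^(4).
Substitute q_2 = (q_2/q_1)·q_1 into the budget: q_1* = I/(p_1 + p_2·(q_2/q_1)).
Numerically q_2/q_1 = 0.259528, so q_1* = 163/(11.42 + 8·0.259528) = 12.0775 and q_2* = 0.259528·12.0775 = 3.1344.
Expenditure on q_1: 11.42·12.0775 = 137.9245; share = 0.8462.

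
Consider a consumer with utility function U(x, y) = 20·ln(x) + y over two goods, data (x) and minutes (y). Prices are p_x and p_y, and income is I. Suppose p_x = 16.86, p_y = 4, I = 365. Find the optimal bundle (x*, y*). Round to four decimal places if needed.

So x*(p_x,p_y) = 20·p_y/p_x, independent of income; and y* = (I − 20·p_y)/p_y.
At the given prices: x* = 20·4/16.86 = 4.745, and y* = 71.25.

x* = 4.745, y* = 71.25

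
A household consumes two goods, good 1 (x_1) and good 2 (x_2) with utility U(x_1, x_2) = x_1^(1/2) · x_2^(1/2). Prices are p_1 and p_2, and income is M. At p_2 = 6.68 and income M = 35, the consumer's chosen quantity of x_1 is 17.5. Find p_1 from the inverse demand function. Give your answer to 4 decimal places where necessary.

The MRS is x_2/x_1. Set MRS = p_1/p_2.
So 0.5·p_2·x_2 = 0.5·p_1·x_1; combined with the budget, a share 0.5 of income goes to x_1.
Demand: x_1*(p_1,p_2,M) = 0.5·M/p_1 and x_2* = 0.5·M/p_2.
Set x_1* = 17.5 in the demand function and solve for p_1: p_1 = 1.

p_1 = 1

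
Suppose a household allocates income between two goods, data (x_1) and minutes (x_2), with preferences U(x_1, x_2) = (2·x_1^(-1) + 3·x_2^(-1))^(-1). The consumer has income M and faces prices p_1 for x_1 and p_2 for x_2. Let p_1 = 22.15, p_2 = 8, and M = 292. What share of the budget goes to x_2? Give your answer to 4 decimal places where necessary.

With the ratio pinned down, the budget gives x_1* = M/(p_1 + p_2·(x_2/x_1)) and x_2* = (x_2/x_1)·x_1*.
Numerically x_2/x_1 = 2.037922, so x_1* = 292/(22.15 + 8·2.037922) = 7.5936 and x_2* = 2.037922·7.5936 = 15.4752.
Expenditure on x_2: 8·15.4752 = 123.8015; share = 0.424.

share on x_2 = 0.424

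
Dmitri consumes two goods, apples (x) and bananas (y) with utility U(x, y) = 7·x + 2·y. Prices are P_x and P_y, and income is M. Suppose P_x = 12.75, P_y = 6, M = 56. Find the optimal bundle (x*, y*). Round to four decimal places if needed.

Perfect substitutes: compare marginal utility per dollar. 7/P_x vs 2/P_y → 0.549 vs 0.3333.
x gives more utility per dollar, so spend all income on x: x* = M/P_x, y* = 0.
Numerically: x* = 4.3922, y* = 0.

x* = 4.3922, y* = 0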